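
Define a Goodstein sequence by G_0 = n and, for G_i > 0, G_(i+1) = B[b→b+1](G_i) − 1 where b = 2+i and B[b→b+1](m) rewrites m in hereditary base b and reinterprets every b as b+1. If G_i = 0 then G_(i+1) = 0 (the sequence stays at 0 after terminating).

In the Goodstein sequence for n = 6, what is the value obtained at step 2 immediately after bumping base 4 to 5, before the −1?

i=0: 6 = 2^2 + 2 (b=2); 2→3: 3^3 + 3 = 30; 30−1 = 29
i=1: 29 = 3^3 + 2 (b=3); 3→4: 4^4 + 2 = 258; 258−1 = 257
i=2: 257 = 4^4 + 1 (b=4); 4→5: 5^5 + 1 = 3126; 3126−1 = 3125

3126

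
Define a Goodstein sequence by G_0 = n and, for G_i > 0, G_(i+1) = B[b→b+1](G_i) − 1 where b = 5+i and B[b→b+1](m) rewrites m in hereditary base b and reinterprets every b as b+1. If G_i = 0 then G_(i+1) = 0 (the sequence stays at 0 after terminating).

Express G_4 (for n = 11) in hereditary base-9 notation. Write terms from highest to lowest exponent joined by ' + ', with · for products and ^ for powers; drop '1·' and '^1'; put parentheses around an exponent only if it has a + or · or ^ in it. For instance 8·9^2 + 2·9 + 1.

(0) 11|_5 = 2·5 + 1 ↦ 2·6 + 1|_6 = 13 ⇒ 12
(1) 12|_6 = 2·6 ↦ 2·7|_7 = 14 ⇒ 13
(2) 13|_7 = 7 + 6 ↦ 8 + 6|_8 = 14 ⇒ 13
(3) 13|_8 = 8 + 5 ↦ 9 + 5|_9 = 14 ⇒ 13
(4) 13|_9 = 9 + 4 ↦ 10 + 4|_10 = 14 ⇒ 13

9 + 4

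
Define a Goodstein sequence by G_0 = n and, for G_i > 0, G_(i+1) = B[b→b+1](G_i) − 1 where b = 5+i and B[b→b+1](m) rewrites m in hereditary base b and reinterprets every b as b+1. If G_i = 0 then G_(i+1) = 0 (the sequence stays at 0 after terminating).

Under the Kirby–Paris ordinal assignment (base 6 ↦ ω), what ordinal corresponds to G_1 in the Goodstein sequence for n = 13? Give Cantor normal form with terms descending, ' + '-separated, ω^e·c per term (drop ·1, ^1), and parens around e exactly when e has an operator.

G_0 = 13. HB_5(13) = 2·5 + 3. Bump = 15. G_1 = 14.
G_1 = 14. HB_6(14) = 2·6 + 2. Bump = 16. G_2 = 15.

ω·2 + 2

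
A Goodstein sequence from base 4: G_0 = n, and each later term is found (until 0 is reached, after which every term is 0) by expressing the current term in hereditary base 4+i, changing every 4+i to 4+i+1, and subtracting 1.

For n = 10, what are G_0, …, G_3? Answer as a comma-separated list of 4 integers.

10, 11, 12, 13

[0] 10 ≡ 2·4 + 2 (base 4). Lift 5: 12. −1: 11.
[1] 11 ≡ 2·5 + 1 (base 5). Lift 6: 13. −1: 12.
[2] 12 ≡ 2·6 (base 6). Lift 7: 14. −1: 13.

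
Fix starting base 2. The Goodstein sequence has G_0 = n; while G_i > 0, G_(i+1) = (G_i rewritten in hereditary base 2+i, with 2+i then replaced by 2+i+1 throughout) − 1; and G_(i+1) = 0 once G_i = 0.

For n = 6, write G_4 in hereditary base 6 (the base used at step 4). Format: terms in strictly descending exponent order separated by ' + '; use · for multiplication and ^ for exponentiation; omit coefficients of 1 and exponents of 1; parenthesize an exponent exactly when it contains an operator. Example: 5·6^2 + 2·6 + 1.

6 —HB2→ 2^2 + 2 —bump→ 3^3 + 3 = 30 —(−1)→ 29
29 —HB3→ 3^3 + 2 —bump→ 4^4 + 2 = 258 —(−1)→ 257
257 —HB4→ 4^4 + 1 —bump→ 5^5 + 1 = 3126 —(−1)→ 3125
3125 —HB5→ 5^5 —bump→ 6^6 = 46656 —(−1)→ 46655

5·6^5 + 5·6^4 + 5·6^3 + 5·6^2 + 5·6 + 5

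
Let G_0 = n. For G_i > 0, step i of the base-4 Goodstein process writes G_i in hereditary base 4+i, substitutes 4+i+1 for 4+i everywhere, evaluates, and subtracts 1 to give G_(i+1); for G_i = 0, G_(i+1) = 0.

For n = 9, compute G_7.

11

step 0: 9 = 2·4 + 1; sub 5 for 4: 2·5 + 1; = 11; G_1 = 11−1 = 10
step 1: 10 = 2·5; sub 6 for 5: 2·6; = 12; G_2 = 12−1 = 11
step 2: 11 = 6 + 5; sub 7 for 6: 7 + 5; = 12; G_3 = 12−1 = 11
step 3: 11 = 7 + 4; sub 8 for 7: 8 + 4; = 12; G_4 = 12−1 = 11
step 4: 11 = 8 + 3; sub 9 for 8: 9 + 3; = 12; G_5 = 12−1 = 11
step 5: 11 = 9 + 2; sub 10 for 9: 10 + 2; = 12; G_6 = 12−1 = 11
step 6: 11 = 10 + 1; sub 11 for 10: 11 + 1; = 12; G_7 = 12−1 = 11
step 7: 11 = 11; sub 12 for 11: 12; = 12; G_8 = 12−1 = 11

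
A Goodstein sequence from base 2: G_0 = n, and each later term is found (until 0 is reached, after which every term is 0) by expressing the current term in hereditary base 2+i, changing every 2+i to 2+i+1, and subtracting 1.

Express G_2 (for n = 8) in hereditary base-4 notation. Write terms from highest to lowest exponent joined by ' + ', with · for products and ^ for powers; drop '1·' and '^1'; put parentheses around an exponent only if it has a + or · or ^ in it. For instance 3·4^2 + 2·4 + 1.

G_0=8  [base 2] 2^(2 + 1)  →[2↦3]→  3^(3 + 1) = 81  −1 ⇒ G_1=80
G_1=80  [base 3] 2·3^3 + 2·3^2 + 2·3 + 2  →[3↦4]→  2·4^4 + 2·4^2 + 2·4 + 2 = 554  −1 ⇒ G_2=553

2·4^4 + 2·4^2 + 2·4 + 1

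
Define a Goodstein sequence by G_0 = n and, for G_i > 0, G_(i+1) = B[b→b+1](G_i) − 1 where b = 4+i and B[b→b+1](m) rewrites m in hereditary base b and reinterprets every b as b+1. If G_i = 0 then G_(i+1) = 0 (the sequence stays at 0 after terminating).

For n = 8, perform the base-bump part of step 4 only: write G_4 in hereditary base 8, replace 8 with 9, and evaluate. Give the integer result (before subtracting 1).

(0) 8|_4 = 2·4 ↦ 2·5|_5 = 10 ⇒ 9
(1) 9|_5 = 5 + 4 ↦ 6 + 4|_6 = 10 ⇒ 9
(2) 9|_6 = 6 + 3 ↦ 7 + 3|_7 = 10 ⇒ 9
(3) 9|_7 = 7 + 2 ↦ 8 + 2|_8 = 10 ⇒ 9
(4) 9|_8 = 8 + 1 ↦ 9 + 1|_9 = 10 ⇒ 9

10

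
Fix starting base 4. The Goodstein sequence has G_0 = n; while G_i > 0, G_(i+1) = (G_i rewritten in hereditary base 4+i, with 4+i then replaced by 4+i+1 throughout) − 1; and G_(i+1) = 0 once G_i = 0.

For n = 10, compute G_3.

G_0=10  [base 4] 2·4 + 2  →[4↦5]→  2·5 + 2 = 12  −1 ⇒ G_1=11
G_1=11  [base 5] 2·5 + 1  →[5↦6]→  2·6 + 1 = 13  −1 ⇒ G_2=12
G_2=12  [base 6] 2·6  →[6↦7]→  2·7 = 14  −1 ⇒ G_3=13
G_3=13  [base 7] 7 + 6  →[7↦8]→  8 + 6 = 14  −1 ⇒ G_4=13

13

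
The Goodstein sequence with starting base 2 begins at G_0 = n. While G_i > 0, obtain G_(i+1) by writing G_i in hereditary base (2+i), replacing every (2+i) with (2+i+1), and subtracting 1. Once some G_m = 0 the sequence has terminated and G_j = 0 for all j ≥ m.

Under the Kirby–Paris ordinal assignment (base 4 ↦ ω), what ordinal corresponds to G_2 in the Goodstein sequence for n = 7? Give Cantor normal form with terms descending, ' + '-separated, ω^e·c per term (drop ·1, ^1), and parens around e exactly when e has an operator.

7 —HB2→ 2^2 + 2 + 1 —bump→ 3^3 + 3 + 1 = 31 —(−1)→ 30
30 —HB3→ 3^3 + 3 —bump→ 4^4 + 4 = 260 —(−1)→ 259
259 —HB4→ 4^4 + 3 —bump→ 5^5 + 3 = 3128 —(−1)→ 3127

ω^ω + 3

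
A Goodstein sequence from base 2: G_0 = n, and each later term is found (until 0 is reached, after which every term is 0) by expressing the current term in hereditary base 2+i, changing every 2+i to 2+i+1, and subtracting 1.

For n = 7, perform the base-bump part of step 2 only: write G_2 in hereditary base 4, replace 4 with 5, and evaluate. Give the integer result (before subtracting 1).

3128

7 —HB2→ 2^2 + 2 + 1 —bump→ 3^3 + 3 + 1 = 31 —(−1)→ 30
30 —HB3→ 3^3 + 3 —bump→ 4^4 + 4 = 260 —(−1)→ 259
259 —HB4→ 4^4 + 3 —bump→ 5^5 + 3 = 3128 —(−1)→ 3127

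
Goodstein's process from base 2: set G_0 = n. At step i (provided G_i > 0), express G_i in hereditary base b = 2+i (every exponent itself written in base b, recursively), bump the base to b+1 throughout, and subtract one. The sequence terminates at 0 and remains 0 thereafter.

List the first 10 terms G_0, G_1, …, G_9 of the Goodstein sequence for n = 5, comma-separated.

5, 27, 255, 467, 775, 1197, 1751, 2454, 3325, 4382

step 0: 5 = 2^2 + 1; sub 3 for 2: 3^3 + 1; = 28; G_1 = 28−1 = 27
step 1: 27 = 3^3; sub 4 for 3: 4^4; = 256; G_2 = 256−1 = 255
step 2: 255 = 3·4^3 + 3·4^2 + 3·4 + 3; sub 5 for 4: 3·5^3 + 3·5^2 + 3·5 + 3; = 468; G_3 = 468−1 = 467
step 3: 467 = 3·5^3 + 3·5^2 + 3·5 + 2; sub 6 for 5: 3·6^3 + 3·6^2 + 3·6 + 2; = 776; G_4 = 776−1 = 775
step 4: 775 = 3·6^3 + 3·6^2 + 3·6 + 1; sub 7 for 6: 3·7^3 + 3·7^2 + 3·7 + 1; = 1198; G_5 = 1198−1 = 1197
step 5: 1197 = 3·7^3 + 3·7^2 + 3·7; sub 8 for 7: 3·8^3 + 3·8^2 + 3·8; = 1752; G_6 = 1752−1 = 1751
step 6: 1751 = 3·8^3 + 3·8^2 + 2·8 + 7; sub 9 for 8: 3·9^3 + 3·9^2 + 2·9 + 7; = 2455; G_7 = 2455−1 = 2454
step 7: 2454 = 3·9^3 + 3·9^2 + 2·9 + 6; sub 10 for 9: 3·10^3 + 3·10^2 + 2·10 + 6; = 3326; G_8 = 3326−1 = 3325
step 8: 3325 = 3·10^3 + 3·10^2 + 2·10 + 5; sub 11 for 10: 3·11^3 + 3·11^2 + 2·11 + 5; = 4383; G_9 = 4383−1 = 4382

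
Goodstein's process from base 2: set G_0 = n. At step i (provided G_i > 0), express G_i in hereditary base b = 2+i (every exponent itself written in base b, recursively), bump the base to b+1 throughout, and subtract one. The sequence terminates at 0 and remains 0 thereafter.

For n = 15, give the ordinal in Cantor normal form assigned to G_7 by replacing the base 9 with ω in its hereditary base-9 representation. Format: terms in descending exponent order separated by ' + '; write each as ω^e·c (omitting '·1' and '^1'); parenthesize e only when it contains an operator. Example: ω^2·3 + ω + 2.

i=0: 15 = 2^(2 + 1) + 2^2 + 2 + 1 (b=2); 2→3: 3^(3 + 1) + 3^3 + 3 + 1 = 112; 112−1 = 111
i=1: 111 = 3^(3 + 1) + 3^3 + 3 (b=3); 3→4: 4^(4 + 1) + 4^4 + 4 = 1284; 1284−1 = 1283
i=2: 1283 = 4^(4 + 1) + 4^4 + 3 (b=4); 4→5: 5^(5 + 1) + 5^5 + 3 = 18753; 18753−1 = 18752
i=3: 18752 = 5^(5 + 1) + 5^5 + 2 (b=5); 5→6: 6^(6 + 1) + 6^6 + 2 = 326594; 326594−1 = 326593
i=4: 326593 = 6^(6 + 1) + 6^6 + 1 (b=6); 6→7: 7^(7 + 1) + 7^7 + 1 = 6588345; 6588345−1 = 6588344
i=5: 6588344 = 7^(7 + 1) + 7^7 (b=7); 7→8: 8^(8 + 1) + 8^8 = 150994944; 150994944−1 = 150994943
i=6: 150994943 = 8^(8 + 1) + 7·8^7 + 7·8^6 + 7·8^5 + 7·8^4 + 7·8^3 + 7·8^2 + 7·8 + 7 (b=8); 8→9: 9^(9 + 1) + 7·9^7 + 7·9^6 + 7·9^5 + 7·9^4 + 7·9^3 + 7·9^2 + 7·9 + 7 = 3524450281; 3524450281−1 = 3524450280
i=7: 3524450280 = 9^(9 + 1) + 7·9^7 + 7·9^6 + 7·9^5 + 7·9^4 + 7·9^3 + 7·9^2 + 7·9 + 6 (b=9); 9→10: 10^(10 + 1) + 7·10^7 + 7·10^6 + 7·10^5 + 7·10^4 + 7·10^3 + 7·10^2 + 7·10 + 6 = 100077777776; 100077777776−1 = 100077777775

ω^(ω + 1) + ω^7·7 + ω^6·7 + ω^5·7 + ω^4·7 + ω^3·7 + ω^2·7 + ω·7 + 6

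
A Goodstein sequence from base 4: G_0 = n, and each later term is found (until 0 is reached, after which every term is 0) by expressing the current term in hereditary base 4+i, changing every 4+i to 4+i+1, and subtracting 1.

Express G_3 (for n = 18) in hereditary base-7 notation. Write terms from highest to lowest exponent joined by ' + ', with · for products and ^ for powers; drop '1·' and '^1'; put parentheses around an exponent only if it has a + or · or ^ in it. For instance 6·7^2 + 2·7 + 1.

6·7 + 6

G_0 = 18. HB_4(18) = 4^2 + 2. Bump = 27. G_1 = 26.
G_1 = 26. HB_5(26) = 5^2 + 1. Bump = 37. G_2 = 36.
G_2 = 36. HB_6(36) = 6^2. Bump = 49. G_3 = 48.
G_3 = 48. HB_7(48) = 6·7 + 6. Bump = 54. G_4 = 53.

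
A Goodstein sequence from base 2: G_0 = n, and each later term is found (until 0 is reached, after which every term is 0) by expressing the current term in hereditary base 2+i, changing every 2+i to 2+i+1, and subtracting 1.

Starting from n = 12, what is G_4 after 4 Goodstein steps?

12 —HB2→ 2^(2 + 1) + 2^2 —bump→ 3^(3 + 1) + 3^3 = 108 —(−1)→ 107
107 —HB3→ 3^(3 + 1) + 2·3^2 + 2·3 + 2 —bump→ 4^(4 + 1) + 2·4^2 + 2·4 + 2 = 1066 —(−1)→ 1065
1065 —HB4→ 4^(4 + 1) + 2·4^2 + 2·4 + 1 —bump→ 5^(5 + 1) + 2·5^2 + 2·5 + 1 = 15686 —(−1)→ 15685
15685 —HB5→ 5^(5 + 1) + 2·5^2 + 2·5 —bump→ 6^(6 + 1) + 2·6^2 + 2·6 = 280020 —(−1)→ 280019
280019 —HB6→ 6^(6 + 1) + 2·6^2 + 6 + 5 —bump→ 7^(7 + 1) + 2·7^2 + 7 + 5 = 5764911 —(−1)→ 5764910

280019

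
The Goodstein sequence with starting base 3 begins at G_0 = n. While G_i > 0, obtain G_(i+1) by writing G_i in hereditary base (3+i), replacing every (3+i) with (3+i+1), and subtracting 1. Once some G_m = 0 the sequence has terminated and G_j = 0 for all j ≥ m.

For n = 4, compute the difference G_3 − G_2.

-1

step 0: 4 = 3 + 1; sub 4 for 3: 4 + 1; = 5; G_1 = 5−1 = 4
step 1: 4 = 4; sub 5 for 4: 5; = 5; G_2 = 5−1 = 4
step 2: 4 = 4; sub 6 for 5: 4; = 4; G_3 = 4−1 = 3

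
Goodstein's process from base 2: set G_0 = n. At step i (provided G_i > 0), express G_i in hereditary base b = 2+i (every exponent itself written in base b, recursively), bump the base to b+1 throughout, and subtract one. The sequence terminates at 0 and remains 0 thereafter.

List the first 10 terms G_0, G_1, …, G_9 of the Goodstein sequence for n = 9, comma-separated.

9, 81, 1023, 9842, 140743, 2471826, 50333399, 1162263921, 30000003325, 855935016215

(0) 9|_2 = 2^(2 + 1) + 1 ↦ 3^(3 + 1) + 1|_3 = 82 ⇒ 81
(1) 81|_3 = 3^(3 + 1) ↦ 4^(4 + 1)|_4 = 1024 ⇒ 1023
(2) 1023|_4 = 3·4^4 + 3·4^3 + 3·4^2 + 3·4 + 3 ↦ 3·5^5 + 3·5^3 + 3·5^2 + 3·5 + 3|_5 = 9843 ⇒ 9842
(3) 9842|_5 = 3·5^5 + 3·5^3 + 3·5^2 + 3·5 + 2 ↦ 3·6^6 + 3·6^3 + 3·6^2 + 3·6 + 2|_6 = 140744 ⇒ 140743
(4) 140743|_6 = 3·6^6 + 3·6^3 + 3·6^2 + 3·6 + 1 ↦ 3·7^7 + 3·7^3 + 3·7^2 + 3·7 + 1|_7 = 2471827 ⇒ 2471826
(5) 2471826|_7 = 3·7^7 + 3·7^3 + 3·7^2 + 3·7 ↦ 3·8^8 + 3·8^3 + 3·8^2 + 3·8|_8 = 50333400 ⇒ 50333399
(6) 50333399|_8 = 3·8^8 + 3·8^3 + 3·8^2 + 2·8 + 7 ↦ 3·9^9 + 3·9^3 + 3·9^2 + 2·9 + 7|_9 = 1162263922 ⇒ 1162263921
(7) 1162263921|_9 = 3·9^9 + 3·9^3 + 3·9^2 + 2·9 + 6 ↦ 3·10^10 + 3·10^3 + 3·10^2 + 2·10 + 6|_10 = 30000003326 ⇒ 30000003325
(8) 30000003325|_10 = 3·10^10 + 3·10^3 + 3·10^2 + 2·10 + 5 ↦ 3·11^11 + 3·11^3 + 3·11^2 + 2·11 + 5|_11 = 855935016216 ⇒ 855935016215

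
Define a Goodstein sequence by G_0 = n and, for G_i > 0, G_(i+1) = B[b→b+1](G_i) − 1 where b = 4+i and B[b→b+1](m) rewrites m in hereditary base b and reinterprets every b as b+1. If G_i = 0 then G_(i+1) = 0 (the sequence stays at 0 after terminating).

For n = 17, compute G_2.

step 0: 17 = 4^2 + 1; sub 5 for 4: 5^2 + 1; = 26; G_1 = 26−1 = 25
step 1: 25 = 5^2; sub 6 for 5: 6^2; = 36; G_2 = 36−1 = 35

35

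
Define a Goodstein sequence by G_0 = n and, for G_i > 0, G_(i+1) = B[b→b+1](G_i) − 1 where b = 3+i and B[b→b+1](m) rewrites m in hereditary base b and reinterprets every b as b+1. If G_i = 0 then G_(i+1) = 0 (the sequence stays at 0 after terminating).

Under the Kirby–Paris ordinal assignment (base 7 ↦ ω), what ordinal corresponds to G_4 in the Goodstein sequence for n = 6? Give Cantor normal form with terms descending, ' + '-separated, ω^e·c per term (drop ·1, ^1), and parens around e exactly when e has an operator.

ω

base 3: 6 = 2·3; at 4: 2·4 = 8; next = 7
base 4: 7 = 4 + 3; at 5: 5 + 3 = 8; next = 7
base 5: 7 = 5 + 2; at 6: 6 + 2 = 8; next = 7
base 6: 7 = 6 + 1; at 7: 7 + 1 = 8; next = 7
base 7: 7 = 7; at 8: 8 = 8; next = 7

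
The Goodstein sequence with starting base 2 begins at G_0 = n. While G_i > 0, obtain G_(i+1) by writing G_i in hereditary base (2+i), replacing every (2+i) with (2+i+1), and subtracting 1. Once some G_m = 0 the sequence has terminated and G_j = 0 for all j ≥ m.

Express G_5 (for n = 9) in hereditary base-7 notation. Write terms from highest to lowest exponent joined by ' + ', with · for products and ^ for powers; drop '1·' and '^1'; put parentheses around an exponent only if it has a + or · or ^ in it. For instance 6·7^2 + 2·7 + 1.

3·7^7 + 3·7^3 + 3·7^2 + 3·7

9 —HB2→ 2^(2 + 1) + 1 —bump→ 3^(3 + 1) + 1 = 82 —(−1)→ 81
81 —HB3→ 3^(3 + 1) —bump→ 4^(4 + 1) = 1024 —(−1)→ 1023
1023 —HB4→ 3·4^4 + 3·4^3 + 3·4^2 + 3·4 + 3 —bump→ 3·5^5 + 3·5^3 + 3·5^2 + 3·5 + 3 = 9843 —(−1)→ 9842
9842 —HB5→ 3·5^5 + 3·5^3 + 3·5^2 + 3·5 + 2 —bump→ 3·6^6 + 3·6^3 + 3·6^2 + 3·6 + 2 = 140744 —(−1)→ 140743
140743 —HB6→ 3·6^6 + 3·6^3 + 3·6^2 + 3·6 + 1 —bump→ 3·7^7 + 3·7^3 + 3·7^2 + 3·7 + 1 = 2471827 —(−1)→ 2471826
2471826 —HB7→ 3·7^7 + 3·7^3 + 3·7^2 + 3·7 —bump→ 3·8^8 + 3·8^3 + 3·8^2 + 3·8 = 50333400 —(−1)→ 50333399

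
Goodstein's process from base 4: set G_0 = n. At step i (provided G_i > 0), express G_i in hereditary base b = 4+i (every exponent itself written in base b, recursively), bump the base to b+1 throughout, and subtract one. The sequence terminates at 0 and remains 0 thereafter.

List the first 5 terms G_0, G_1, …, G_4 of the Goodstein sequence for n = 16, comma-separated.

base 4: 16 = 4^2; at 5: 5^2 = 25; next = 24
base 5: 24 = 4·5 + 4; at 6: 4·6 + 4 = 28; next = 27
base 6: 27 = 4·6 + 3; at 7: 4·7 + 3 = 31; next = 30
base 7: 30 = 4·7 + 2; at 8: 4·8 + 2 = 34; next = 33

16, 24, 27, 30, 33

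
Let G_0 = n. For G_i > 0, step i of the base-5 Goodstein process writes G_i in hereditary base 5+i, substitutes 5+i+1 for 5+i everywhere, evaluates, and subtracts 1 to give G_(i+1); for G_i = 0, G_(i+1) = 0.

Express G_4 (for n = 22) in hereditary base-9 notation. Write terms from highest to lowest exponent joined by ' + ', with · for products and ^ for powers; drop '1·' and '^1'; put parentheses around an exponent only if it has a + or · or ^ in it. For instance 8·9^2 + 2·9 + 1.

3·9 + 6

step 0: 22 = 4·5 + 2; sub 6 for 5: 4·6 + 2; = 26; G_1 = 26−1 = 25
step 1: 25 = 4·6 + 1; sub 7 for 6: 4·7 + 1; = 29; G_2 = 29−1 = 28
step 2: 28 = 4·7; sub 8 for 7: 4·8; = 32; G_3 = 32−1 = 31
step 3: 31 = 3·8 + 7; sub 9 for 8: 3·9 + 7; = 34; G_4 = 34−1 = 33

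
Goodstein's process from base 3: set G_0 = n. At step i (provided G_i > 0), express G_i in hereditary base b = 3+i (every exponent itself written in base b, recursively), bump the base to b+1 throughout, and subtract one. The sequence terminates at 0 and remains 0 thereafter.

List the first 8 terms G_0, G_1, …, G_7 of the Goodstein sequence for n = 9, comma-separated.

9, 15, 17, 19, 21, 23, 24, 25

base 3: 9 = 3^2; at 4: 4^2 = 16; next = 15
base 4: 15 = 3·4 + 3; at 5: 3·5 + 3 = 18; next = 17
base 5: 17 = 3·5 + 2; at 6: 3·6 + 2 = 20; next = 19
base 6: 19 = 3·6 + 1; at 7: 3·7 + 1 = 22; next = 21
base 7: 21 = 3·7; at 8: 3·8 = 24; next = 23
base 8: 23 = 2·8 + 7; at 9: 2·9 + 7 = 25; next = 24
base 9: 24 = 2·9 + 6; at 10: 2·10 + 6 = 26; next = 25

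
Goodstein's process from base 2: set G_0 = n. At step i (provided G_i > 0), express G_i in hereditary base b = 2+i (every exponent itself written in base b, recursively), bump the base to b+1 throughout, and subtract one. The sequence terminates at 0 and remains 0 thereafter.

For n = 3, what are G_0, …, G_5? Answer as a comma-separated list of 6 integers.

G_0 = 3. HB_2(3) = 2 + 1. Bump = 4. G_1 = 3.
G_1 = 3. HB_3(3) = 3. Bump = 4. G_2 = 3.
G_2 = 3. HB_4(3) = 3. Bump = 3. G_3 = 2.
G_3 = 2. HB_5(2) = 2. Bump = 2. G_4 = 1.
G_4 = 1. HB_6(1) = 1. Bump = 1. G_5 = 0.

3, 3, 3, 2, 1, 0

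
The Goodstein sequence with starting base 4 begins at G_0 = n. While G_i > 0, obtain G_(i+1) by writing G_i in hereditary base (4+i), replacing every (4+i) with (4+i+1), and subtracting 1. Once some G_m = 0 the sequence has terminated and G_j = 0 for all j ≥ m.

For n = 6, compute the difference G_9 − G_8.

-1

G_0=6  [base 4] 4 + 2  →[4↦5]→  5 + 2 = 7  −1 ⇒ G_1=6
G_1=6  [base 5] 5 + 1  →[5↦6]→  6 + 1 = 7  −1 ⇒ G_2=6
G_2=6  [base 6] 6  →[6↦7]→  7 = 7  −1 ⇒ G_3=6
G_3=6  [base 7] 6  →[7↦8]→  6 = 6  −1 ⇒ G_4=5
G_4=5  [base 8] 5  →[8↦9]→  5 = 5  −1 ⇒ G_5=4
G_5=4  [base 9] 4  →[9↦10]→  4 = 4  −1 ⇒ G_6=3
G_6=3  [base 10] 3  →[10↦11]→  3 = 3  −1 ⇒ G_7=2
G_7=2  [base 11] 2  →[11↦12]→  2 = 2  −1 ⇒ G_8=1
G_8=1  [base 12] 1  →[12↦13]→  1 = 1  −1 ⇒ G_9=0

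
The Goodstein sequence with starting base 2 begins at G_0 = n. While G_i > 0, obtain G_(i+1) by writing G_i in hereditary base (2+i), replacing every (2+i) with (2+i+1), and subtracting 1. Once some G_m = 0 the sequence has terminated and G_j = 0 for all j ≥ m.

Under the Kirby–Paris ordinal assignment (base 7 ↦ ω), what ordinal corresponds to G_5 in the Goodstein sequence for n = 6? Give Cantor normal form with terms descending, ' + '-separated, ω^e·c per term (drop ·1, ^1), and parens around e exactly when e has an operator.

i=0: 6 = 2^2 + 2 (b=2); 2→3: 3^3 + 3 = 30; 30−1 = 29
i=1: 29 = 3^3 + 2 (b=3); 3→4: 4^4 + 2 = 258; 258−1 = 257
i=2: 257 = 4^4 + 1 (b=4); 4→5: 5^5 + 1 = 3126; 3126−1 = 3125
i=3: 3125 = 5^5 (b=5); 5→6: 6^6 = 46656; 46656−1 = 46655
i=4: 46655 = 5·6^5 + 5·6^4 + 5·6^3 + 5·6^2 + 5·6 + 5 (b=6); 6→7: 5·7^5 + 5·7^4 + 5·7^3 + 5·7^2 + 5·7 + 5 = 98040; 98040−1 = 98039
i=5: 98039 = 5·7^5 + 5·7^4 + 5·7^3 + 5·7^2 + 5·7 + 4 (b=7); 7→8: 5·8^5 + 5·8^4 + 5·8^3 + 5·8^2 + 5·8 + 4 = 187244; 187244−1 = 187243

ω^5·5 + ω^4·5 + ω^3·5 + ω^2·5 + ω·5 + 4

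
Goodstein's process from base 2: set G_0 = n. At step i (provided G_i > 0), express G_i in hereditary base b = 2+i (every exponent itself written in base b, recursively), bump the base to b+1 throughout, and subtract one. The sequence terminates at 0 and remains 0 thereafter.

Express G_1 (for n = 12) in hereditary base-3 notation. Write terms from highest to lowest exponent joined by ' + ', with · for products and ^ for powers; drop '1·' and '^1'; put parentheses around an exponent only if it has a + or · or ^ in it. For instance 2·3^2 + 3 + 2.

G_0=12  [base 2] 2^(2 + 1) + 2^2  →[2↦3]→  3^(3 + 1) + 3^3 = 108  −1 ⇒ G_1=107
G_1=107  [base 3] 3^(3 + 1) + 2·3^2 + 2·3 + 2  →[3↦4]→  4^(4 + 1) + 2·4^2 + 2·4 + 2 = 1066  −1 ⇒ G_2=1065

3^(3 + 1) + 2·3^2 + 2·3 + 2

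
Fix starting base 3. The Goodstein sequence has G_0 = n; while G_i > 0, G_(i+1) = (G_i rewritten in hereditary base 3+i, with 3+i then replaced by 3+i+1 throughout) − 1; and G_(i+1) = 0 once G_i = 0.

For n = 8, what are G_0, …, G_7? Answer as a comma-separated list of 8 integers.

[0] 8 ≡ 2·3 + 2 (base 3). Lift 4: 10. −1: 9.
[1] 9 ≡ 2·4 + 1 (base 4). Lift 5: 11. −1: 10.
[2] 10 ≡ 2·5 (base 5). Lift 6: 12. −1: 11.
[3] 11 ≡ 6 + 5 (base 6). Lift 7: 12. −1: 11.
[4] 11 ≡ 7 + 4 (base 7). Lift 8: 12. −1: 11.
[5] 11 ≡ 8 + 3 (base 8). Lift 9: 12. −1: 11.
[6] 11 ≡ 9 + 2 (base 9). Lift 10: 12. −1: 11.

8, 9, 10, 11, 11, 11, 11, 11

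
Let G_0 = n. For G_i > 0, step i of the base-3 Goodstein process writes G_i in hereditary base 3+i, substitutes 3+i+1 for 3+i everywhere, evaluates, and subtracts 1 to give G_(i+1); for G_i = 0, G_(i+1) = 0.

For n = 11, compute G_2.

25

i=0: 11 = 3^2 + 2 (b=3); 3→4: 4^2 + 2 = 18; 18−1 = 17
i=1: 17 = 4^2 + 1 (b=4); 4→5: 5^2 + 1 = 26; 26−1 = 25
i=2: 25 = 5^2 (b=5); 5→6: 6^2 = 36; 36−1 = 35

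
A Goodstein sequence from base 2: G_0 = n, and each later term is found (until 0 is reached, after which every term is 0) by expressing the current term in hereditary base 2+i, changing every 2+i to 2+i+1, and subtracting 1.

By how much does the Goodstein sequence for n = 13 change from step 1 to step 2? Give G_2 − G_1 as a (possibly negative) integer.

G_0=13  [base 2] 2^(2 + 1) + 2^2 + 1  →[2↦3]→  3^(3 + 1) + 3^3 + 1 = 109  −1 ⇒ G_1=108
G_1=108  [base 3] 3^(3 + 1) + 3^3  →[3↦4]→  4^(4 + 1) + 4^4 = 1280  −1 ⇒ G_2=1279

1171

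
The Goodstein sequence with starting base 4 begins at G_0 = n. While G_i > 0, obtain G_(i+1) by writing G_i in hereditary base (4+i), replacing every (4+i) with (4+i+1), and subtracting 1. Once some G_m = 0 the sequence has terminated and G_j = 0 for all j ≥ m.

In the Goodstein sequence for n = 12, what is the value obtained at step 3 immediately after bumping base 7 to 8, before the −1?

18

step 0: 12 = 3·4; sub 5 for 4: 3·5; = 15; G_1 = 15−1 = 14
step 1: 14 = 2·5 + 4; sub 6 for 5: 2·6 + 4; = 16; G_2 = 16−1 = 15
step 2: 15 = 2·6 + 3; sub 7 for 6: 2·7 + 3; = 17; G_3 = 17−1 = 16
step 3: 16 = 2·7 + 2; sub 8 for 7: 2·8 + 2; = 18; G_4 = 18−1 = 17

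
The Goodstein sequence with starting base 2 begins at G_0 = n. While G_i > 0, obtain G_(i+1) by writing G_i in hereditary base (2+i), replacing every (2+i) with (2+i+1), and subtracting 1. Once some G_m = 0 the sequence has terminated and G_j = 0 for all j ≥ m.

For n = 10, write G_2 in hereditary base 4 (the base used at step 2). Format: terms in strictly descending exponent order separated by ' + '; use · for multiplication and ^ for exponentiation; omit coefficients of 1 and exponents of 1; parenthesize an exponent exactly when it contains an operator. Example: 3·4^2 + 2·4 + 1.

4^(4 + 1) + 1

(0) 10|_2 = 2^(2 + 1) + 2 ↦ 3^(3 + 1) + 3|_3 = 84 ⇒ 83
(1) 83|_3 = 3^(3 + 1) + 2 ↦ 4^(4 + 1) + 2|_4 = 1026 ⇒ 1025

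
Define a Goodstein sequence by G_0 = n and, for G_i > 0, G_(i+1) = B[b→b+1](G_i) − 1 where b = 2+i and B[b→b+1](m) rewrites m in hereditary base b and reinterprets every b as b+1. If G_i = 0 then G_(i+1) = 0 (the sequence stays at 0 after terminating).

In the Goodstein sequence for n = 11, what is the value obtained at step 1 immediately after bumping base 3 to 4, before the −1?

step 0: 11 = 2^(2 + 1) + 2 + 1; sub 3 for 2: 3^(3 + 1) + 3 + 1; = 85; G_1 = 85−1 = 84
step 1: 84 = 3^(3 + 1) + 3; sub 4 for 3: 4^(4 + 1) + 4; = 1028; G_2 = 1028−1 = 1027

1028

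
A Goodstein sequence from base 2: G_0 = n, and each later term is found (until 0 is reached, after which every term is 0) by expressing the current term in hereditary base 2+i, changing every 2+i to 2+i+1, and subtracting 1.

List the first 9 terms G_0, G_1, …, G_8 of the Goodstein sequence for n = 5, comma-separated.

(0) 5|_2 = 2^2 + 1 ↦ 3^3 + 1|_3 = 28 ⇒ 27
(1) 27|_3 = 3^3 ↦ 4^4|_4 = 256 ⇒ 255
(2) 255|_4 = 3·4^3 + 3·4^2 + 3·4 + 3 ↦ 3·5^3 + 3·5^2 + 3·5 + 3|_5 = 468 ⇒ 467
(3) 467|_5 = 3·5^3 + 3·5^2 + 3·5 + 2 ↦ 3·6^3 + 3·6^2 + 3·6 + 2|_6 = 776 ⇒ 775
(4) 775|_6 = 3·6^3 + 3·6^2 + 3·6 + 1 ↦ 3·7^3 + 3·7^2 + 3·7 + 1|_7 = 1198 ⇒ 1197
(5) 1197|_7 = 3·7^3 + 3·7^2 + 3·7 ↦ 3·8^3 + 3·8^2 + 3·8|_8 = 1752 ⇒ 1751
(6) 1751|_8 = 3·8^3 + 3·8^2 + 2·8 + 7 ↦ 3·9^3 + 3·9^2 + 2·9 + 7|_9 = 2455 ⇒ 2454
(7) 2454|_9 = 3·9^3 + 3·9^2 + 2·9 + 6 ↦ 3·10^3 + 3·10^2 + 2·10 + 6|_10 = 3326 ⇒ 3325

5, 27, 255, 467, 775, 1197, 1751, 2454, 3325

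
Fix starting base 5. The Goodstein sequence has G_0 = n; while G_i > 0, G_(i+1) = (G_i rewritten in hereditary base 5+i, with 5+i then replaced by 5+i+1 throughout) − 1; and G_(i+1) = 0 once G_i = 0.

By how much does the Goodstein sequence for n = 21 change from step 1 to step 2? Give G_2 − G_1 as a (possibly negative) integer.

G_0=21  [base 5] 4·5 + 1  →[5↦6]→  4·6 + 1 = 25  −1 ⇒ G_1=24
G_1=24  [base 6] 4·6  →[6↦7]→  4·7 = 28  −1 ⇒ G_2=27

3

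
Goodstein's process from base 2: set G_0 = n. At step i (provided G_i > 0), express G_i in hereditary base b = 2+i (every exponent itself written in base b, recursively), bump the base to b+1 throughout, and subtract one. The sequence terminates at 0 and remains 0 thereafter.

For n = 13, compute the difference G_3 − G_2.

base 2: 13 = 2^(2 + 1) + 2^2 + 1; at 3: 3^(3 + 1) + 3^3 + 1 = 109; next = 108
base 3: 108 = 3^(3 + 1) + 3^3; at 4: 4^(4 + 1) + 4^4 = 1280; next = 1279
base 4: 1279 = 4^(4 + 1) + 3·4^3 + 3·4^2 + 3·4 + 3; at 5: 5^(5 + 1) + 3·5^3 + 3·5^2 + 3·5 + 3 = 16093; next = 16092

14813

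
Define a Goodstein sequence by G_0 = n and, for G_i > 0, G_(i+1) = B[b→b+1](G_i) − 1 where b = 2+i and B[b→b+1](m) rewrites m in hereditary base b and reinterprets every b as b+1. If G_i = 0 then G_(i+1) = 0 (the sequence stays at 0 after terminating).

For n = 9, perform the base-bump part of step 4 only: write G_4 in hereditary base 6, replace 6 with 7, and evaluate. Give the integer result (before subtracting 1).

i=0: 9 = 2^(2 + 1) + 1 (b=2); 2→3: 3^(3 + 1) + 1 = 82; 82−1 = 81
i=1: 81 = 3^(3 + 1) (b=3); 3→4: 4^(4 + 1) = 1024; 1024−1 = 1023
i=2: 1023 = 3·4^4 + 3·4^3 + 3·4^2 + 3·4 + 3 (b=4); 4→5: 3·5^5 + 3·5^3 + 3·5^2 + 3·5 + 3 = 9843; 9843−1 = 9842
i=3: 9842 = 3·5^5 + 3·5^3 + 3·5^2 + 3·5 + 2 (b=5); 5→6: 3·6^6 + 3·6^3 + 3·6^2 + 3·6 + 2 = 140744; 140744−1 = 140743

2471827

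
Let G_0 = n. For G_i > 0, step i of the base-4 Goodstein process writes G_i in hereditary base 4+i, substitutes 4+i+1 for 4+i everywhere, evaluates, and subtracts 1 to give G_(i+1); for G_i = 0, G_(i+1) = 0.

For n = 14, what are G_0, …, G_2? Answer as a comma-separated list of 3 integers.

G_0 = 14. HB_4(14) = 3·4 + 2. Bump = 17. G_1 = 16.
G_1 = 16. HB_5(16) = 3·5 + 1. Bump = 19. G_2 = 18.

14, 16, 18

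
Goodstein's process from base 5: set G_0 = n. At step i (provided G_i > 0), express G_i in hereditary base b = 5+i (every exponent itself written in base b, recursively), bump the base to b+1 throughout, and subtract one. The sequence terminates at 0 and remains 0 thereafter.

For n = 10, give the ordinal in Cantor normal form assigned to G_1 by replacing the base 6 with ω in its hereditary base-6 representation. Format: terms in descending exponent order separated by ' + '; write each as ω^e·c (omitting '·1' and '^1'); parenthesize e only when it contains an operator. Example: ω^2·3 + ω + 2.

ω + 5

step 0: 10 = 2·5; sub 6 for 5: 2·6; = 12; G_1 = 12−1 = 11
step 1: 11 = 6 + 5; sub 7 for 6: 7 + 5; = 12; G_2 = 12−1 = 11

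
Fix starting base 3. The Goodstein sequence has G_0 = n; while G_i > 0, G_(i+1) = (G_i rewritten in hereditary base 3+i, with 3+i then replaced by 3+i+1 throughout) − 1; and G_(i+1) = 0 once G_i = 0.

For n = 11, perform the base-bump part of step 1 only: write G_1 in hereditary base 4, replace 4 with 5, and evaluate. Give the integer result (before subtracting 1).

26

G_0=11  [base 3] 3^2 + 2  →[3↦4]→  4^2 + 2 = 18  −1 ⇒ G_1=17
G_1=17  [base 4] 4^2 + 1  →[4↦5]→  5^2 + 1 = 26  −1 ⇒ G_2=25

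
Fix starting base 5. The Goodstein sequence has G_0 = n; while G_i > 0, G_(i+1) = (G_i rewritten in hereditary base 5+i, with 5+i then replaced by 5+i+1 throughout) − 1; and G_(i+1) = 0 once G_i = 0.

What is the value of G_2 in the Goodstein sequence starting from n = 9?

G_0 = 9. HB_5(9) = 5 + 4. Bump = 10. G_1 = 9.
G_1 = 9. HB_6(9) = 6 + 3. Bump = 10. G_2 = 9.
G_2 = 9. HB_7(9) = 7 + 2. Bump = 10. G_3 = 9.

9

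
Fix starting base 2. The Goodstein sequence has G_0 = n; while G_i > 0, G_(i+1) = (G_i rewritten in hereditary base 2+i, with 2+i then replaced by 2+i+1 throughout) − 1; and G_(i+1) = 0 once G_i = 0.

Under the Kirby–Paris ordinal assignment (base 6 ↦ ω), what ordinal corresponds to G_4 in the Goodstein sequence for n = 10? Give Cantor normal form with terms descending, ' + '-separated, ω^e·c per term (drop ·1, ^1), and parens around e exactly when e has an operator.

ω^ω·5 + ω^5·5 + ω^4·5 + ω^3·5 + ω^2·5 + ω·5 + 5

i=0: 10 = 2^(2 + 1) + 2 (b=2); 2→3: 3^(3 + 1) + 3 = 84; 84−1 = 83
i=1: 83 = 3^(3 + 1) + 2 (b=3); 3→4: 4^(4 + 1) + 2 = 1026; 1026−1 = 1025
i=2: 1025 = 4^(4 + 1) + 1 (b=4); 4→5: 5^(5 + 1) + 1 = 15626; 15626−1 = 15625
i=3: 15625 = 5^(5 + 1) (b=5); 5→6: 6^(6 + 1) = 279936; 279936−1 = 279935
i=4: 279935 = 5·6^6 + 5·6^5 + 5·6^4 + 5·6^3 + 5·6^2 + 5·6 + 5 (b=6); 6→7: 5·7^7 + 5·7^5 + 5·7^4 + 5·7^3 + 5·7^2 + 5·7 + 5 = 4215755; 4215755−1 = 4215754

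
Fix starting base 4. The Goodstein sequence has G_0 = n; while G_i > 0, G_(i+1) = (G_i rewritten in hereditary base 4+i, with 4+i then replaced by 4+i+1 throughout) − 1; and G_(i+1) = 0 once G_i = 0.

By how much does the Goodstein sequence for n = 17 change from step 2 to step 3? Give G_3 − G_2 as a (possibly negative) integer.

(0) 17|_4 = 4^2 + 1 ↦ 5^2 + 1|_5 = 26 ⇒ 25
(1) 25|_5 = 5^2 ↦ 6^2|_6 = 36 ⇒ 35
(2) 35|_6 = 5·6 + 5 ↦ 5·7 + 5|_7 = 40 ⇒ 39

4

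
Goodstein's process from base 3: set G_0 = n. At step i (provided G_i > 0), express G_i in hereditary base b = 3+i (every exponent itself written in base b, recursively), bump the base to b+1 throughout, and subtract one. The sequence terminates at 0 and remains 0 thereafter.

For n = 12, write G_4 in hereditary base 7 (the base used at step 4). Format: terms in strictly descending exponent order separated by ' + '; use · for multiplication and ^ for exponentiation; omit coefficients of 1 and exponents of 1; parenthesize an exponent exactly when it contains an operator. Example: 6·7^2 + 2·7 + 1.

(0) 12|_3 = 3^2 + 3 ↦ 4^2 + 4|_4 = 20 ⇒ 19
(1) 19|_4 = 4^2 + 3 ↦ 5^2 + 3|_5 = 28 ⇒ 27
(2) 27|_5 = 5^2 + 2 ↦ 6^2 + 2|_6 = 38 ⇒ 37
(3) 37|_6 = 6^2 + 1 ↦ 7^2 + 1|_7 = 50 ⇒ 49
(4) 49|_7 = 7^2 ↦ 8^2|_8 = 64 ⇒ 63

7^2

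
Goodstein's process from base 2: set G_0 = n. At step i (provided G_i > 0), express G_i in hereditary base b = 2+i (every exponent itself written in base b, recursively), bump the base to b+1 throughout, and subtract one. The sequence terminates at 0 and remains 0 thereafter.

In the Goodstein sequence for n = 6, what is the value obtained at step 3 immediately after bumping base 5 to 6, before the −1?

base 2: 6 = 2^2 + 2; at 3: 3^3 + 3 = 30; next = 29
base 3: 29 = 3^3 + 2; at 4: 4^4 + 2 = 258; next = 257
base 4: 257 = 4^4 + 1; at 5: 5^5 + 1 = 3126; next = 3125

46656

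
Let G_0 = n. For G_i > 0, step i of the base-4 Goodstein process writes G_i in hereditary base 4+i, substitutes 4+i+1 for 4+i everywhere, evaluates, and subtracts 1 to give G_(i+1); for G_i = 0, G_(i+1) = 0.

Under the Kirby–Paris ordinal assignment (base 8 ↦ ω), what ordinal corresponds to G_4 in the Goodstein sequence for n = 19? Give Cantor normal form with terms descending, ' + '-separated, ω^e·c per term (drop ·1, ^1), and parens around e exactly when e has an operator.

ω·7 + 7

[0] 19 ≡ 4^2 + 3 (base 4). Lift 5: 28. −1: 27.
[1] 27 ≡ 5^2 + 2 (base 5). Lift 6: 38. −1: 37.
[2] 37 ≡ 6^2 + 1 (base 6). Lift 7: 50. −1: 49.
[3] 49 ≡ 7^2 (base 7). Lift 8: 64. −1: 63.
[4] 63 ≡ 7·8 + 7 (base 8). Lift 9: 70. −1: 69.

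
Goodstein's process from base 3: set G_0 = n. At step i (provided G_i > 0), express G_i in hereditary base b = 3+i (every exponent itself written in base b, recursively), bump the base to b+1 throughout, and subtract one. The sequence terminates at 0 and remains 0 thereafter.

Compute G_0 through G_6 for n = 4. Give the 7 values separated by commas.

G_0 = 4. HB_3(4) = 3 + 1. Bump = 5. G_1 = 4.
G_1 = 4. HB_4(4) = 4. Bump = 5. G_2 = 4.
G_2 = 4. HB_5(4) = 4. Bump = 4. G_3 = 3.
G_3 = 3. HB_6(3) = 3. Bump = 3. G_4 = 2.
G_4 = 2. HB_7(2) = 2. Bump = 2. G_5 = 1.
G_5 = 1. HB_8(1) = 1. Bump = 1. G_6 = 0.

4, 4, 4, 3, 2, 1, 0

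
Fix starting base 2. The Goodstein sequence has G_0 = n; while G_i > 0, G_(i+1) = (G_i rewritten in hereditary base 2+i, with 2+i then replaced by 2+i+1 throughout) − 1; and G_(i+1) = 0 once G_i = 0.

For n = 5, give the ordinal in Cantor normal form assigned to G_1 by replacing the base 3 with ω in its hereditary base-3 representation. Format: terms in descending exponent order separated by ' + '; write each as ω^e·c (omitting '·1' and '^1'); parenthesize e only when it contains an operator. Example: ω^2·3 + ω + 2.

(0) 5|_2 = 2^2 + 1 ↦ 3^3 + 1|_3 = 28 ⇒ 27
(1) 27|_3 = 3^3 ↦ 4^4|_4 = 256 ⇒ 255

ω^ω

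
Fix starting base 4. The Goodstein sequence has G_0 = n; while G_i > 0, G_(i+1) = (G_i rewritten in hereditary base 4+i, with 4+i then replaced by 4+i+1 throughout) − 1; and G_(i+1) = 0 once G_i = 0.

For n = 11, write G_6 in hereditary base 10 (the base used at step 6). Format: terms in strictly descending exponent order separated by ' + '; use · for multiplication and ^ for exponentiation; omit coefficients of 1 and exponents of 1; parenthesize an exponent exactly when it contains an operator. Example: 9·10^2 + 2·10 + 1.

[0] 11 ≡ 2·4 + 3 (base 4). Lift 5: 13. −1: 12.
[1] 12 ≡ 2·5 + 2 (base 5). Lift 6: 14. −1: 13.
[2] 13 ≡ 2·6 + 1 (base 6). Lift 7: 15. −1: 14.
[3] 14 ≡ 2·7 (base 7). Lift 8: 16. −1: 15.
[4] 15 ≡ 8 + 7 (base 8). Lift 9: 16. −1: 15.
[5] 15 ≡ 9 + 6 (base 9). Lift 10: 16. −1: 15.

10 + 5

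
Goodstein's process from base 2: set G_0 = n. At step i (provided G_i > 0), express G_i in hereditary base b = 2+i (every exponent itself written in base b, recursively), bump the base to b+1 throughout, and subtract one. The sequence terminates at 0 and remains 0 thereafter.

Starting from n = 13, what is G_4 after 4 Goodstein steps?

G_0 = 13. HB_2(13) = 2^(2 + 1) + 2^2 + 1. Bump = 109. G_1 = 108.
G_1 = 108. HB_3(108) = 3^(3 + 1) + 3^3. Bump = 1280. G_2 = 1279.
G_2 = 1279. HB_4(1279) = 4^(4 + 1) + 3·4^3 + 3·4^2 + 3·4 + 3. Bump = 16093. G_3 = 16092.
G_3 = 16092. HB_5(16092) = 5^(5 + 1) + 3·5^3 + 3·5^2 + 3·5 + 2. Bump = 280712. G_4 = 280711.

280711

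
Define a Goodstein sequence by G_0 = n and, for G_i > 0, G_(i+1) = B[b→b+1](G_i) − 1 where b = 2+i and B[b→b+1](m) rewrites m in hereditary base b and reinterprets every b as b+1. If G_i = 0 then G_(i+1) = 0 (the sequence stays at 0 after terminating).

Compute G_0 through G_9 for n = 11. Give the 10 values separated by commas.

11, 84, 1027, 15627, 279937, 5764801, 134217727, 2749609302, 70077777775, 1997331745490

base 2: 11 = 2^(2 + 1) + 2 + 1; at 3: 3^(3 + 1) + 3 + 1 = 85; next = 84
base 3: 84 = 3^(3 + 1) + 3; at 4: 4^(4 + 1) + 4 = 1028; next = 1027
base 4: 1027 = 4^(4 + 1) + 3; at 5: 5^(5 + 1) + 3 = 15628; next = 15627
base 5: 15627 = 5^(5 + 1) + 2; at 6: 6^(6 + 1) + 2 = 279938; next = 279937
base 6: 279937 = 6^(6 + 1) + 1; at 7: 7^(7 + 1) + 1 = 5764802; next = 5764801
base 7: 5764801 = 7^(7 + 1); at 8: 8^(8 + 1) = 134217728; next = 134217727
base 8: 134217727 = 7·8^8 + 7·8^7 + 7·8^6 + 7·8^5 + 7·8^4 + 7·8^3 + 7·8^2 + 7·8 + 7; at 9: 7·9^9 + 7·9^7 + 7·9^6 + 7·9^5 + 7·9^4 + 7·9^3 + 7·9^2 + 7·9 + 7 = 2749609303; next = 2749609302
base 9: 2749609302 = 7·9^9 + 7·9^7 + 7·9^6 + 7·9^5 + 7·9^4 + 7·9^3 + 7·9^2 + 7·9 + 6; at 10: 7·10^10 + 7·10^7 + 7·10^6 + 7·10^5 + 7·10^4 + 7·10^3 + 7·10^2 + 7·10 + 6 = 70077777776; next = 70077777775
base 10: 70077777775 = 7·10^10 + 7·10^7 + 7·10^6 + 7·10^5 + 7·10^4 + 7·10^3 + 7·10^2 + 7·10 + 5; at 11: 7·11^11 + 7·11^7 + 7·11^6 + 7·11^5 + 7·11^4 + 7·11^3 + 7·11^2 + 7·11 + 5 = 1997331745491; next = 1997331745490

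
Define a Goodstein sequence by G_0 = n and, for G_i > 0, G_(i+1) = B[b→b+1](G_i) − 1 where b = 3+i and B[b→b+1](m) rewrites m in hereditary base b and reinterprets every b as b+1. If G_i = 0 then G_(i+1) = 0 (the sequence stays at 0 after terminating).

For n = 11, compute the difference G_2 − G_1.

G_0=11  [base 3] 3^2 + 2  →[3↦4]→  4^2 + 2 = 18  −1 ⇒ G_1=17
G_1=17  [base 4] 4^2 + 1  →[4↦5]→  5^2 + 1 = 26  −1 ⇒ G_2=25

8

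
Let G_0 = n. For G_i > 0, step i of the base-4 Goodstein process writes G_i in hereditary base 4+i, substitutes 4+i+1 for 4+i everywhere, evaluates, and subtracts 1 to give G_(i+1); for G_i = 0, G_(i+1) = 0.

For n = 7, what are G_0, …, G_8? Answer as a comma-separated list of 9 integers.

7, 7, 7, 7, 7, 6, 5, 4, 3

step 0: 7 = 4 + 3; sub 5 for 4: 5 + 3; = 8; G_1 = 8−1 = 7
step 1: 7 = 5 + 2; sub 6 for 5: 6 + 2; = 8; G_2 = 8−1 = 7
step 2: 7 = 6 + 1; sub 7 for 6: 7 + 1; = 8; G_3 = 8−1 = 7
step 3: 7 = 7; sub 8 for 7: 8; = 8; G_4 = 8−1 = 7
step 4: 7 = 7; sub 9 for 8: 7; = 7; G_5 = 7−1 = 6
step 5: 6 = 6; sub 10 for 9: 6; = 6; G_6 = 6−1 = 5
step 6: 5 = 5; sub 11 for 10: 5; = 5; G_7 = 5−1 = 4
step 7: 4 = 4; sub 12 for 11: 4; = 4; G_8 = 4−1 = 3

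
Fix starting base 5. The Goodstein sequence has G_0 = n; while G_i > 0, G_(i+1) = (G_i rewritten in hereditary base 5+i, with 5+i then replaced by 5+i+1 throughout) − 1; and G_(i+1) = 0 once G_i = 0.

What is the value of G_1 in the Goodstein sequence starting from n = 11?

12

G_0=11  [base 5] 2·5 + 1  →[5↦6]→  2·6 + 1 = 13  −1 ⇒ G_1=12
G_1=12  [base 6] 2·6  →[6↦7]→  2·7 = 14  −1 ⇒ G_2=13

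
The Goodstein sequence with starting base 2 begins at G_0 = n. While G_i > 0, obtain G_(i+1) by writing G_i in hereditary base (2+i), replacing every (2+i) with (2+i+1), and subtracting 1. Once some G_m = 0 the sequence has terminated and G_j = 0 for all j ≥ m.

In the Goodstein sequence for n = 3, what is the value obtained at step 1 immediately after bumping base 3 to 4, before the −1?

4

step 0: 3 = 2 + 1; sub 3 for 2: 3 + 1; = 4; G_1 = 4−1 = 3
step 1: 3 = 3; sub 4 for 3: 4; = 4; G_2 = 4−1 = 3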